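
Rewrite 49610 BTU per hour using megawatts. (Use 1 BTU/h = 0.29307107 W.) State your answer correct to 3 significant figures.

1 BTU per hour = 2.93071e-7 megawatts.
So 49610 × 2.93071e-7 ≈ 0.0145 MW.

0.0145 megawatts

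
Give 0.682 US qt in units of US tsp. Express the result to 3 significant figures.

131 US teaspoons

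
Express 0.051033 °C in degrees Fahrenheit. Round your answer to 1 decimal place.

32.1 °F

°C = (°F − 32) × 5/9.
Applying the formula gives 32.1 °F.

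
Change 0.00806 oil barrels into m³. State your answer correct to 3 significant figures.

1 oil barrel = 0.158987 m³.
So 0.00806 × 0.158987 ≈ 0.00128 m³.

0.00128 cubic meters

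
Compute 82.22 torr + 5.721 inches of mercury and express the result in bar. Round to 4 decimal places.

82.22 torr = 0.109618 bar and 5.721 inHg = 0.193735 bar.
0.109618 + 0.193735 ≈ 0.3034 bar.

0.3034 bar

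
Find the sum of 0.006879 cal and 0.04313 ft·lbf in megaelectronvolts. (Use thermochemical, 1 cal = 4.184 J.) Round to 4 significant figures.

5.446 × 10^11 MeV

0.006879 cal = 1.79641 × 10^11 MeV and 0.04313 ft·lbf = 3.64981 × 10^11 MeV.
1.79641 × 10^11 + 3.64981 × 10^11 ≈ 5.446 × 10^11 MeV.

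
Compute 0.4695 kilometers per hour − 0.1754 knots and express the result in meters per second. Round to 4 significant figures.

0.04018 m/s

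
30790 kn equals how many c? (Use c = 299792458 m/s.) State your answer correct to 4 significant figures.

5.284e-5 times the speed of light

1 knot = 1.71600e-9 c.
Thus 30790 × 1.71600e-9 ≈ 5.284e-5 c.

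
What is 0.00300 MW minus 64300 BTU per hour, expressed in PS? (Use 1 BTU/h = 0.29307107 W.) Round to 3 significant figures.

0.00300 MW = 4.07886 PS and 64300 BTU/h = 25.6213 PS.
4.07886 − 25.6213 ≈ -21.5 PS.

-21.5 metric horsepower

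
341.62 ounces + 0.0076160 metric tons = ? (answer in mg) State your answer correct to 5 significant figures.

1.7301e+7 mg

341.62 oz = 9.68476e+6 mg and 0.0076160 t = 7.61600e+6 mg.
9.68476e+6 + 7.61600e+6 ≈ 1.7301e+7 mg.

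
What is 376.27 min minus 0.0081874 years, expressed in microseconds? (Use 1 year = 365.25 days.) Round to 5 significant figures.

-2.3580e+11 microseconds

376.27 min = 2.25762e+10 μs and 0.0081874 yr = 2.58375e+11 μs.
2.25762e+10 − 2.58375e+11 ≈ -2.3580e+11 μs.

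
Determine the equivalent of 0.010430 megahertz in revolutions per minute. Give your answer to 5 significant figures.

1 megahertz = 6.00000e+7 revolutions per minute.
Then 0.010430 × 6.00000e+7 ≈ 625800 rpm.

625800 revolutions per minute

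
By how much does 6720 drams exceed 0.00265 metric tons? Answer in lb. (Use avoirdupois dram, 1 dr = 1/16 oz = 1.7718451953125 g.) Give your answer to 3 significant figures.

6720 dr = 26.2500 lb and 0.00265 t = 5.84225 lb.
26.2500 − 5.84225 ≈ 20.4 lb.

20.4 lb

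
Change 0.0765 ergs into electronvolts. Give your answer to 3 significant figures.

1 erg = 6.24151e+11 electronvolts.
0.0765 × 6.24151e+11 ≈ 4.77e+10 eV.

4.77e+10 electronvolts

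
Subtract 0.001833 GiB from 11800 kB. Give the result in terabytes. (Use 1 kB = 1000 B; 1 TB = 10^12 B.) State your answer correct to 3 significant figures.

9.83e-6 TB

11800 kB = 1.18000e-5 TB and 0.001833 GiB = 1.96817e-6 TB.
1.18000e-5 − 1.96817e-6 ≈ 9.83e-6 TB.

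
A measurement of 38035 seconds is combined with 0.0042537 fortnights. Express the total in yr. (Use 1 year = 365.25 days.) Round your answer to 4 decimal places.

0.0014 yr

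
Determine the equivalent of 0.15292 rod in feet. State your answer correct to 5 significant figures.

1 rod = 16.5000 feet.
So 0.15292 × 16.5000 ≈ 2.5232 ft.

2.5232 ft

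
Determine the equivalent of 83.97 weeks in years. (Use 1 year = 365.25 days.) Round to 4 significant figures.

1 week = 0.0191650 yr.
Thus 83.97 × 0.0191650 ≈ 1.609 yr.

1.609 years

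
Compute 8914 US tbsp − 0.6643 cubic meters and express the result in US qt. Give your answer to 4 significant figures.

8914 US tbsp = 139.281 US qt and 0.6643 m³ = 701.958 US qt.
139.281 − 701.958 ≈ -562.7 US qt.

-562.7 US qt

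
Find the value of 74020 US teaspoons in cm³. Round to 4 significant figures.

364800 cm³

1 US tsp = 4.92892 cm³.
74020 × 4.92892 ≈ 364800 cm³.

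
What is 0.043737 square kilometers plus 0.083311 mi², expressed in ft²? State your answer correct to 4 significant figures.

2.793 × 10^6 square feet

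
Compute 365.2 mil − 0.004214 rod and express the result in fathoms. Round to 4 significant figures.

-0.006516 fathoms

365.2 mil = 0.00507222 fathom and 0.004214 rod = 0.0115885 fathom.
0.00507222 − 0.0115885 ≈ -0.006516 fathom.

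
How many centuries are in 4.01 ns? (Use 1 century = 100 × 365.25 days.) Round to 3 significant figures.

1.27 × 10^-18 centuries

1 nanosecond = 3.16881 × 10^-19 century.
So 4.01 × 3.16881 × 10^-19 ≈ 1.27 × 10^-18 century.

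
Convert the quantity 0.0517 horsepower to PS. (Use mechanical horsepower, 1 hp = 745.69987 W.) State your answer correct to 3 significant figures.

0.0524 PS

1 hp = 1.01387 PS.
Then 0.0517 × 1.01387 ≈ 0.0524 PS.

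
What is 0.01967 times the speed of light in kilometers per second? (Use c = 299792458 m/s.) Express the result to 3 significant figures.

5900 km/s

1 c = 299792 km/s.
Thus 0.01967 × 299792 ≈ 5900 km/s.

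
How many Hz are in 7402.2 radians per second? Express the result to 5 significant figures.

1178.1 hertz

1 rad/s = 0.159155 hertz.
So 7402.2 × 0.159155 ≈ 1178.1 Hz.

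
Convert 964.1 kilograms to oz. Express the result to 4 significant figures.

1 kg = 35.2740 oz.
964.1 × 35.2740 ≈ 34010 oz.

34010 oz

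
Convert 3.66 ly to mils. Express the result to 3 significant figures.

1.36 × 10^21 mils

1 ly = 3.72470 × 10^20 mil.
3.66 × 3.72470 × 10^20 ≈ 1.36 × 10^21 mil.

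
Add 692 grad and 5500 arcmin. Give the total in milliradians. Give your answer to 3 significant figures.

12500 milliradians

692 grad = 10869.9 mrad and 5500 arcmin = 1599.89 mrad.
10869.9 + 1599.89 ≈ 12500 mrad.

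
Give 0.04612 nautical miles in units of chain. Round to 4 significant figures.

1 nautical mile = 92.0624 chain.
So 0.04612 × 92.0624 ≈ 4.246 chain.

4.246 chains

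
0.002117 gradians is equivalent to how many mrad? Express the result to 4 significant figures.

0.03325 mrad

1 grad = 15.7080 mrad.
So 0.002117 × 15.7080 ≈ 0.03325 mrad.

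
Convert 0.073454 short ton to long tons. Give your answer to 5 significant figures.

1 short ton = 0.892857 long ton.
Then 0.073454 × 0.892857 ≈ 0.065584 long ton.

0.065584 long tons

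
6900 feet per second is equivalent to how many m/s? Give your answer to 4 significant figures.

2103 meters per second

1 foot per second = 0.304800 meters per second.
6900 × 0.304800 ≈ 2103 m/s.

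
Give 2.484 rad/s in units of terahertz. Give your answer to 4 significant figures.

3.953e-13 terahertz

1 rad/s = 1.59155e-13 THz.
So 2.484 × 1.59155e-13 ≈ 3.953e-13 THz.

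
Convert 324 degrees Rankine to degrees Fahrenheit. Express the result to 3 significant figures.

°R = °F + 459.67.
Applying the formula gives -136 °F.

-136 °F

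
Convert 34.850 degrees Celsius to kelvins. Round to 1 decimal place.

K = °C + 273.15.
Applying the formula gives 308.0 K.

308.0 kelvins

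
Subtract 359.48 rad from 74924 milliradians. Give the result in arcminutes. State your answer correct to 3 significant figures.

74924 mrad = 257570 arcmin and 359.48 rad = 1.23580e+6 arcmin.
257570 − 1.23580e+6 ≈ -978000 arcmin.

-978000 arcmin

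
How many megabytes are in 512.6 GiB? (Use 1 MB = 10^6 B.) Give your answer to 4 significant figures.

550400 megabytes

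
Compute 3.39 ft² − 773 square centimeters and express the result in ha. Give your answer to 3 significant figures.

2.38 × 10^-5 ha

3.39 ft² = 3.14941 × 10^-5 ha and 773 cm² = 7.73000 × 10^-6 ha.
3.14941 × 10^-5 − 7.73000 × 10^-6 ≈ 2.38 × 10^-5 ha.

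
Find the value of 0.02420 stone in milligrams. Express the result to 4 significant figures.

153700 milligrams

1 stone = 6.35029 × 10^6 mg.
Then 0.02420 × 6.35029 × 10^6 ≈ 153700 mg.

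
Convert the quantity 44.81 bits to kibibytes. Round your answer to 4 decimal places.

1 bit = 0.000122070 kibibytes.
So 44.81 × 0.000122070 ≈ 0.0055 KiB.

0.0055 kibibytes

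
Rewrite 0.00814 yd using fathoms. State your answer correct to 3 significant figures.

1 yard = 0.500000 fathoms.
Thus 0.00814 × 0.500000 ≈ 0.00407 fathom.

0.00407 fathom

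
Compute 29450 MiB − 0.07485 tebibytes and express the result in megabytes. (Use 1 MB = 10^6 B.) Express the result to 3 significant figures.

29450 MiB = 30880.6 MB and 0.07485 TiB = 82298.4 MB.
30880.6 − 82298.4 ≈ -51400 MB.

-51400 MB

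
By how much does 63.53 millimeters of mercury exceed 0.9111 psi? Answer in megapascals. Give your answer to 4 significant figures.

0.002188 MPa

63.53 mmHg = 0.00846997 MPa and 0.9111 psi = 0.00628181 MPa.
0.00846997 − 0.00628181 ≈ 0.002188 MPa.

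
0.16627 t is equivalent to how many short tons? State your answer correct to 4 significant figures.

1 metric ton = 1.10231 short tons.
0.16627 × 1.10231 ≈ 0.1833 short ton.

0.1833 short ton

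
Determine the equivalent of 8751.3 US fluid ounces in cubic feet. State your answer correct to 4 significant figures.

9.140 ft³

1 US fluid ounce = 0.00104438 cubic feet.
8751.3 × 0.00104438 ≈ 9.140 ft³.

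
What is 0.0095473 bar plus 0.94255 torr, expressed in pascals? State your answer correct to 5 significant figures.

0.0095473 bar = 954.730 Pa and 0.94255 torr = 125.663 Pa.
954.730 + 125.663 ≈ 1080.4 Pa.

1080.4 pascals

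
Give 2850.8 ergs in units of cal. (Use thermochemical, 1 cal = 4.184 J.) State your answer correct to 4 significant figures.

6.814 × 10^-5 calories

1 erg = 2.39006 × 10^-8 cal.
Then 2850.8 × 2.39006 × 10^-8 ≈ 6.814 × 10^-5 cal.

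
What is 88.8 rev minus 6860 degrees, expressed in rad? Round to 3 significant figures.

88.8 rev = 557.947 rad and 6860 ° = 119.730 rad.
557.947 − 119.730 ≈ 438 rad.

438 rad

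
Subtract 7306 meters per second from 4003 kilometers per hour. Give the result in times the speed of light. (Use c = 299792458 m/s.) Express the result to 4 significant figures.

-2.066 × 10^-5 c

4003 km/h = 3.70905 × 10^-6 c and 7306 m/s = 2.43702 × 10^-5 c.
3.70905 × 10^-6 − 2.43702 × 10^-5 ≈ -2.066 × 10^-5 c.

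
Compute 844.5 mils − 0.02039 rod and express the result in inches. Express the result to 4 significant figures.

-3.193 in

844.5 mil = 0.844500 in and 0.02039 rod = 4.03722 in.
0.844500 − 4.03722 ≈ -3.193 in.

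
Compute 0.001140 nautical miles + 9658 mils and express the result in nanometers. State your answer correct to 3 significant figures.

0.001140 nmi = 2.11128 × 10^9 nm and 9658 mil = 2.45313 × 10^8 nm.
2.11128 × 10^9 + 2.45313 × 10^8 ≈ 2.36 × 10^9 nm.

2.36 × 10^9 nanometers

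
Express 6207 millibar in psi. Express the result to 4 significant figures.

90.02 psi

1 millibar = 0.01450377 pounds per square inch.
Thus 6207 × 0.01450377 ≈ 90.02 psi.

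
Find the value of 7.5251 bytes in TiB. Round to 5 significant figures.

1 byte = 9.09495 × 10^-13 TiB.
Thus 7.5251 × 9.09495 × 10^-13 ≈ 6.8440 × 10^-12 TiB.

6.8440 × 10^-12 TiB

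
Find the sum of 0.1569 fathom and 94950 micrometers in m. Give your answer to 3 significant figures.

0.382 m

0.1569 fathom = 0.286939 m and 94950 μm = 0.0949500 m.
0.286939 + 0.0949500 ≈ 0.382 m.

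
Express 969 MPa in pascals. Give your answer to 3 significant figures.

9.69 × 10^8 Pa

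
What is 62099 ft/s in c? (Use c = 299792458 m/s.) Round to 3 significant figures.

6.31e-5 times the speed of light

1 foot per second = 1.01670e-9 times the speed of light.
62099 × 1.01670e-9 ≈ 6.31e-5 c.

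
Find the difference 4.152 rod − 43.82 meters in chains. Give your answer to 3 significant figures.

4.152 rod = 1.03800 chain and 43.82 m = 2.17828 chain.
1.03800 − 2.17828 ≈ -1.14 chain.

-1.14 chains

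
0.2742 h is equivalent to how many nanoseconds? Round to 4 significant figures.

1 hour = 3.60000 × 10^12 nanoseconds.
0.2742 × 3.60000 × 10^12 ≈ 9.871 × 10^11 ns.

9.871 × 10^11 ns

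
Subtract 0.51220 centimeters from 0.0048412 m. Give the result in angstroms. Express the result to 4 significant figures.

0.0048412 m = 4.84120 × 10^7 Å and 0.51220 cm = 5.12200 × 10^7 Å.
4.84120 × 10^7 − 5.12200 × 10^7 ≈ -2.808 × 10^6 Å.

-2.808 × 10^6 Å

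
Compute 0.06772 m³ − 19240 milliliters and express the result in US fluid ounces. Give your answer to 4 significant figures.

0.06772 m³ = 2289.89 US fl oz and 19240 mL = 650.582 US fl oz.
2289.89 − 650.582 ≈ 1639 US fl oz.

1639 US fluid ounces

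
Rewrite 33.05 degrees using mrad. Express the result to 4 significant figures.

1 degree = 17.4533 mrad.
33.05 × 17.4533 ≈ 576.8 mrad.

576.8 milliradians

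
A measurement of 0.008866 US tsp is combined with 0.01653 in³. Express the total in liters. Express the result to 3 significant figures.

0.008866 US tsp = 4.36998 × 10^-5 L and 0.01653 in³ = 0.000270878 L.
4.36998 × 10^-5 + 0.000270878 ≈ 0.000315 L.

0.000315 L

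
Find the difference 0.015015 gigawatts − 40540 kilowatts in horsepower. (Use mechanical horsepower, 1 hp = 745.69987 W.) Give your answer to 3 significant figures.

-34200 horsepower

0.015015 GW = 20135.4 hp and 40540 kW = 54365.0 hp.
20135.4 − 54365.0 ≈ -34200 hp.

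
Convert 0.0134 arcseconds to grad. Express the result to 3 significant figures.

1 arcsec = 0.000308642 grad.
0.0134 × 0.000308642 ≈ 4.14e-6 grad.

4.14e-6 grad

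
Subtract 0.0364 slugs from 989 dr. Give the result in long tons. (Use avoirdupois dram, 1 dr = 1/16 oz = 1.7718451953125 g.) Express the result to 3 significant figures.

0.00120 long ton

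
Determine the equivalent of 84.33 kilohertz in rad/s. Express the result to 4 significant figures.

529900 radians per second

1 kilohertz = 6283.19 rad/s.
So 84.33 × 6283.19 ≈ 529900 rad/s.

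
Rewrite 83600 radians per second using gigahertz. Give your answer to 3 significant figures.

1.33 × 10^-5 GHz

1 rad/s = 1.59155 × 10^-10 GHz.
83600 × 1.59155 × 10^-10 ≈ 1.33 × 10^-5 GHz.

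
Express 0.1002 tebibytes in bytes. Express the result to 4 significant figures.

1.102 × 10^11 bytes

1 TiB = 1.09951 × 10^12 bytes.
Thus 0.1002 × 1.09951 × 10^12 ≈ 1.102 × 10^11 B.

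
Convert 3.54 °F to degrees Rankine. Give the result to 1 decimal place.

°R = °F + 459.67.
Applying the formula gives 463.2 °R.

463.2 °R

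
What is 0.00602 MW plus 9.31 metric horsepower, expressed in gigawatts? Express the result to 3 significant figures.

1.29 × 10^-5 GW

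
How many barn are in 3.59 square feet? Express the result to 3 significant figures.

1 square foot = 9.29030 × 10^26 barn.
3.59 × 9.29030 × 10^26 ≈ 3.34 × 10^27 barn.

3.34 × 10^27 barn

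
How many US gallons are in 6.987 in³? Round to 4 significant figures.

1 cubic inch = 0.00432900 US gal.
So 6.987 × 0.00432900 ≈ 0.03025 US gal.

0.03025 US gal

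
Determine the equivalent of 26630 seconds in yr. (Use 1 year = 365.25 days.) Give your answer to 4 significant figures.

1 second = 3.16881 × 10^-8 yr.
Thus 26630 × 3.16881 × 10^-8 ≈ 0.0008439 yr.

0.0008439 yr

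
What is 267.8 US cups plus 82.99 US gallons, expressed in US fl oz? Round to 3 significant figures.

267.8 US cup = 2142.40 US fl oz and 82.99 US gal = 10622.7 US fl oz.
2142.40 + 10622.7 ≈ 12800 US fl oz.

12800 US fl oz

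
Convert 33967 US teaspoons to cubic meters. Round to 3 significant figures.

0.167 m³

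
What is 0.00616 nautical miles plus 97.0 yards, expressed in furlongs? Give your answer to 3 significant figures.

0.498 furlongs

0.00616 nmi = 0.0567104 furlong and 97.0 yd = 0.440909 furlong.
0.0567104 + 0.440909 ≈ 0.498 furlong.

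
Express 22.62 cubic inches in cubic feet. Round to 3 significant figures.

1 cubic inch = 0.000578704 cubic feet.
22.62 × 0.000578704 ≈ 0.0131 ft³.

0.0131 ft³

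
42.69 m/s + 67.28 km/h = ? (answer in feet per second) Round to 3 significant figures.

201 feet per second

42.69 m/s = 140.059 ft/s and 67.28 km/h = 61.3153 ft/s.
140.059 + 61.3153 ≈ 201 ft/s.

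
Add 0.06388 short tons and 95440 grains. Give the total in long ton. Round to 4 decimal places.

0.06388 short ton = 0.0570357 long ton and 95440 gr = 0.00608673 long ton.
0.0570357 + 0.00608673 ≈ 0.0631 long ton.

0.0631 long ton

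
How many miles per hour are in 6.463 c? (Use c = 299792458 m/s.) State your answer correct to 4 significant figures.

4.334 × 10^9 mph

1 speed of light = 6.70617 × 10^8 mph.
Then 6.463 × 6.70617 × 10^8 ≈ 4.334 × 10^9 mph.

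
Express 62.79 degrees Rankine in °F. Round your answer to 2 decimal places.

°R = °F + 459.67.
Applying the formula gives -396.88 °F.

-396.88 °F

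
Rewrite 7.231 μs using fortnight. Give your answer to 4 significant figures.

1 microsecond = 8.26720 × 10^-13 fortnight.
Thus 7.231 × 8.26720 × 10^-13 ≈ 5.978 × 10^-12 fortnight.

5.978 × 10^-12 fortnight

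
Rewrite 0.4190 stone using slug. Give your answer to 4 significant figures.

0.1823 slugs

1 st = 0.435133 slug.
0.4190 × 0.435133 ≈ 0.1823 slug.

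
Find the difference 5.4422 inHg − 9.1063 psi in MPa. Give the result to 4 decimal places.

5.4422 inHg = 0.0184294 MPa and 9.1063 psi = 0.0627857 MPa.
0.0184294 − 0.0627857 ≈ -0.0444 MPa.

-0.0444 MPa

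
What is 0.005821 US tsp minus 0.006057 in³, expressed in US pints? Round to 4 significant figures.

-0.0001491 US pints

0.005821 US tsp = 6.06354 × 10^-5 US pt and 0.006057 in³ = 0.000209766 US pt.
6.06354 × 10^-5 − 0.000209766 ≈ -0.0001491 US pt.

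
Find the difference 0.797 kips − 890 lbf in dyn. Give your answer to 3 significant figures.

-4.14e+7 dyn

0.797 kip = 3.54523e+8 dyn and 890 lbf = 3.95892e+8 dyn.
3.54523e+8 − 3.95892e+8 ≈ -4.14e+7 dyn.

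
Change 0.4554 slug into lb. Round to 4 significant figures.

14.65 lb

1 slug = 32.1740 pounds.
Thus 0.4554 × 32.1740 ≈ 14.65 lb.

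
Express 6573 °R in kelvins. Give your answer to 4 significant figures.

3652 K

°R = K × 9/5.
Applying the formula gives 3652 K.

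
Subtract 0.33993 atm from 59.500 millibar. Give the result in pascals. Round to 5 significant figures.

59.500 mbar = 5950.00 Pa and 0.33993 atm = 34443.4 Pa.
5950.00 − 34443.4 ≈ -28493 Pa.

-28493 Pa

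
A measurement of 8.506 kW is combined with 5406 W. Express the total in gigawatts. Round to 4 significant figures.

8.506 kW = 8.50600 × 10^-6 GW and 5406 W = 5.40600 × 10^-6 GW.
8.50600 × 10^-6 + 5.40600 × 10^-6 ≈ 1.391 × 10^-5 GW.

1.391 × 10^-5 gigawatts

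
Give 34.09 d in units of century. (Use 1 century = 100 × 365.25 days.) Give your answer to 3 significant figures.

0.000933 century

1 d = 2.73785e-5 century.
So 34.09 × 2.73785e-5 ≈ 0.000933 century.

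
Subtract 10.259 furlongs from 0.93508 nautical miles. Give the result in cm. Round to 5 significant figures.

0.93508 nmi = 173177 cm and 10.259 furlong = 206378 cm.
173177 − 206378 ≈ -33201 cm.

-33201 cm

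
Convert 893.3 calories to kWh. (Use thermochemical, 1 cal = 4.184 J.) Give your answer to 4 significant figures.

1 cal = 1.16222e-6 kWh.
So 893.3 × 1.16222e-6 ≈ 0.001038 kWh.

0.001038 kWh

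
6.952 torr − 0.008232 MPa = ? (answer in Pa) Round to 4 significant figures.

6.952 torr = 926.857 Pa and 0.008232 MPa = 8232.00 Pa.
926.857 − 8232.00 ≈ -7305 Pa.

-7305 Pa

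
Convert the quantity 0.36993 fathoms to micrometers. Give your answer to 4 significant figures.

1 fathom = 1.82880 × 10^6 μm.
Then 0.36993 × 1.82880 × 10^6 ≈ 676500 μm.

676500 micrometers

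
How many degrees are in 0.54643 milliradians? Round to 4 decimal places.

0.0313 °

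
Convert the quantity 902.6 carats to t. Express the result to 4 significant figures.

1 ct = 2.00000 × 10^-7 t.
Then 902.6 × 2.00000 × 10^-7 ≈ 0.0001805 t.

0.0001805 metric tons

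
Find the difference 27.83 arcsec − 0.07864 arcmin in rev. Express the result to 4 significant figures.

1.783 × 10^-5 rev

27.83 arcsec = 2.14738 × 10^-5 rev and 0.07864 arcmin = 3.64074 × 10^-6 rev.
2.14738 × 10^-5 − 3.64074 × 10^-6 ≈ 1.783 × 10^-5 rev.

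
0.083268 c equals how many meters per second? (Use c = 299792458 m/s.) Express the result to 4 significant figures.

1 c = 2.99792 × 10^8 m/s.
Thus 0.083268 × 2.99792 × 10^8 ≈ 2.496 × 10^7 m/s.

2.496 × 10^7 meters per second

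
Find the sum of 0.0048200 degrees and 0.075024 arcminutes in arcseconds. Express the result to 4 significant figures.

0.0048200 ° = 17.3520 arcsec and 0.075024 arcmin = 4.50144 arcsec.
17.3520 + 4.50144 ≈ 21.85 arcsec.

21.85 arcseconds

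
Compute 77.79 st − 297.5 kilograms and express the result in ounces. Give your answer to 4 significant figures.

6931 oz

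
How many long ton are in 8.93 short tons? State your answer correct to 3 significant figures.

1 short ton = 0.892857 long tons.
Thus 8.93 × 0.892857 ≈ 7.97 long ton.

7.97 long ton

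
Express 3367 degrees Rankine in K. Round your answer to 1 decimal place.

1870.6 K

°R = K × 9/5.
Applying the formula gives 1870.6 K.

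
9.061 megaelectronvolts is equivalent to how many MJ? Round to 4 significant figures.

1.452 × 10^-18 megajoules

1 megaelectronvolt = 1.60218 × 10^-19 MJ.
Thus 9.061 × 1.60218 × 10^-19 ≈ 1.452 × 10^-18 MJ.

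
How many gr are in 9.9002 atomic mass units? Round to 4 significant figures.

2.537 × 10^-22 gr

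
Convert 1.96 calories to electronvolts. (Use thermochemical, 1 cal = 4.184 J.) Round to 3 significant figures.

1 cal = 2.61145 × 10^19 electronvolts.
Then 1.96 × 2.61145 × 10^19 ≈ 5.12 × 10^19 eV.

5.12 × 10^19 eV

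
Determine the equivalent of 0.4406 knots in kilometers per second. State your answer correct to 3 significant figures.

0.000227 kilometers per second

1 knot = 0.000514444 kilometers per second.
0.4406 × 0.000514444 ≈ 0.000227 km/s.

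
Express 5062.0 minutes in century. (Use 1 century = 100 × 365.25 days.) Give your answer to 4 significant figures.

1 min = 1.90129e-8 century.
5062.0 × 1.90129e-8 ≈ 9.624e-5 century.

9.624e-5 century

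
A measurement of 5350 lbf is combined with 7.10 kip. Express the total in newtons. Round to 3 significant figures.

5350 lbf = 23798.0 N and 7.10 kip = 31582.4 N.
23798.0 + 31582.4 ≈ 55400 N.

55400 newtons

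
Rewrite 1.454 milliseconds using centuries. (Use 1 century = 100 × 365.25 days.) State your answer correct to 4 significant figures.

4.607e-13 centuries

1 millisecond = 3.16881e-13 centuries.
Thus 1.454 × 3.16881e-13 ≈ 4.607e-13 century.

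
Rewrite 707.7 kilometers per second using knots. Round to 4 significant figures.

1.376e+6 kn

1 km/s = 1943.84 kn.
707.7 × 1943.84 ≈ 1.376e+6 kn.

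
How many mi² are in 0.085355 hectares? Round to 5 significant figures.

1 ha = 0.00386102 square miles.
Then 0.085355 × 0.00386102 ≈ 0.00032956 mi².

0.00032956 mi²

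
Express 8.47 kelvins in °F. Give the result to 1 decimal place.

-444.4 °F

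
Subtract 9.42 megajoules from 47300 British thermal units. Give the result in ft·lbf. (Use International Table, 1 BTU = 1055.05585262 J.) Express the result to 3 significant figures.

47300 BTU = 3.68074 × 10^7 ft·lbf and 9.42 MJ = 6.94784 × 10^6 ft·lbf.
3.68074 × 10^7 − 6.94784 × 10^6 ≈ 2.99 × 10^7 ft·lbf.

2.99 × 10^7 foot-pounds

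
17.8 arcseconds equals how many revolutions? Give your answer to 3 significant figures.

1 arcsecond = 7.71605e-7 revolutions.
Thus 17.8 × 7.71605e-7 ≈ 1.37e-5 rev.

1.37e-5 rev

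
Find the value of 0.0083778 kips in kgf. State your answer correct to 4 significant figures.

3.800 kgf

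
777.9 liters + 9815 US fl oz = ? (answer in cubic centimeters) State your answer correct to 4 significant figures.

777.9 L = 777900 cm³ and 9815 US fl oz = 290264 cm³.
777900 + 290264 ≈ 1.068 × 10^6 cm³.

1.068 × 10^6 cm³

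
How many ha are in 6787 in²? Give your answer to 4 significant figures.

0.0004379 ha

1 in² = 6.45160 × 10^-8 ha.
Then 6787 × 6.45160 × 10^-8 ≈ 0.0004379 ha.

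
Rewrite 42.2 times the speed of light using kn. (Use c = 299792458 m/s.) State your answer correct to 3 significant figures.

2.46 × 10^10 kn

1 c = 5.82750 × 10^8 kn.
Thus 42.2 × 5.82750 × 10^8 ≈ 2.46 × 10^10 kn.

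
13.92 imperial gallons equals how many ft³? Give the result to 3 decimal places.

2.235 ft³

1 imp gal = 0.160544 ft³.
13.92 × 0.160544 ≈ 2.235 ft³.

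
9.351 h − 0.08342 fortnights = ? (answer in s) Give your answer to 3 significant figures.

-67200 seconds

9.351 h = 33663.6 s and 0.08342 fortnight = 100905 s.
33663.6 − 100905 ≈ -67200 s.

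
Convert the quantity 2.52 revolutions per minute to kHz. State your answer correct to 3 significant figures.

1 revolution per minute = 1.66667e-5 kilohertz.
So 2.52 × 1.66667e-5 ≈ 4.20e-5 kHz.

4.20e-5 kHz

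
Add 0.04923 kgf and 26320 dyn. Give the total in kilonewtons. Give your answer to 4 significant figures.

0.0007460 kN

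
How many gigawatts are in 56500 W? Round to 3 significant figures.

1 watt = 1.00000e-9 GW.
56500 × 1.00000e-9 ≈ 5.65e-5 GW.

5.65e-5 GW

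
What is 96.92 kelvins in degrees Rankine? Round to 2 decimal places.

174.46 °R

°R = K × 9/5.
Applying the formula gives 174.46 °R.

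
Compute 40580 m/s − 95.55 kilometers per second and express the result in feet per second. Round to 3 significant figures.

-180000 feet per second

40580 m/s = 133136 ft/s and 95.55 km/s = 313484 ft/s.
133136 − 313484 ≈ -180000 ft/s.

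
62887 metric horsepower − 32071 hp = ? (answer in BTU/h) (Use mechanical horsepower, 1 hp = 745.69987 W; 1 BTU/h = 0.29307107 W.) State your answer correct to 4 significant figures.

7.622e+7 BTU per hour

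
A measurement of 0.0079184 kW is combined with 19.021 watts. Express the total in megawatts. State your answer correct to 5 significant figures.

0.0079184 kW = 7.91840e-6 MW and 19.021 W = 1.90210e-5 MW.
7.91840e-6 + 1.90210e-5 ≈ 2.6939e-5 MW.

2.6939e-5 MW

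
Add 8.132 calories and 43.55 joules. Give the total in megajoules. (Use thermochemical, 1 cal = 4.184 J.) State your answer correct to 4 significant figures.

7.757e-5 MJ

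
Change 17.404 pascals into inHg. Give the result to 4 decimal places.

0.0051 inches of mercury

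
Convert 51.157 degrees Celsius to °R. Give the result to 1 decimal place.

°R = (°C + 273.15) × 9/5.
Applying the formula gives 583.8 °R.

583.8 degrees Rankine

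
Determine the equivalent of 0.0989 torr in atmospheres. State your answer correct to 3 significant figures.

0.000130 atmospheres

1 torr = 0.00131579 atm.
Thus 0.0989 × 0.00131579 ≈ 0.000130 atm.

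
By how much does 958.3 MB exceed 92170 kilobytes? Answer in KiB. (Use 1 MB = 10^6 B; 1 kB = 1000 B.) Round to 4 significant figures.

958.3 MB = 935840 KiB and 92170 kB = 90009.8 KiB.
935840 − 90009.8 ≈ 845800 KiB.

845800 KiB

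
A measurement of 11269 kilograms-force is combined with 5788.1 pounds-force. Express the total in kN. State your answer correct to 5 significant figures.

136.26 kN

11269 kgf = 110.511 kN and 5788.1 lbf = 25.7468 kN.
110.511 + 25.7468 ≈ 136.26 kN.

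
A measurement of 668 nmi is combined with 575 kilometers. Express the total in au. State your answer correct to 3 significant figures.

1.21 × 10^-5 au

668 nmi = 8.26974 × 10^-6 au and 575 km = 3.84364 × 10^-6 au.
8.26974 × 10^-6 + 3.84364 × 10^-6 ≈ 1.21 × 10^-5 au.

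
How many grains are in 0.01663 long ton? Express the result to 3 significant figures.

261000 gr

1 long ton = 1.56800 × 10^7 gr.
Thus 0.01663 × 1.56800 × 10^7 ≈ 261000 gr.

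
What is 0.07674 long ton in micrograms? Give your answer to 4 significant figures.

7.797e+10 μg

1 long ton = 1.01605e+12 μg.
Then 0.07674 × 1.01605e+12 ≈ 7.797e+10 μg.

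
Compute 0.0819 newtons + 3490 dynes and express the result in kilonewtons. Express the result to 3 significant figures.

0.000117 kN

0.0819 N = 8.19000e-5 kN and 3490 dyn = 3.49000e-5 kN.
8.19000e-5 + 3.49000e-5 ≈ 0.000117 kN.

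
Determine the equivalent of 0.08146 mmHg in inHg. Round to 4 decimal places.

0.0032 inches of mercury

1 millimeter of mercury = 0.0393701 inHg.
Thus 0.08146 × 0.0393701 ≈ 0.0032 inHg.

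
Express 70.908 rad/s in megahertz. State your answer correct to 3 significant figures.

1 rad/s = 1.59155 × 10^-7 MHz.
70.908 × 1.59155 × 10^-7 ≈ 1.13 × 10^-5 MHz.

1.13 × 10^-5 megahertz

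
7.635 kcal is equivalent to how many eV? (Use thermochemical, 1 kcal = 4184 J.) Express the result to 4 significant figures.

1 kilocalorie = 2.61145 × 10^22 electronvolts.
7.635 × 2.61145 × 10^22 ≈ 1.994 × 10^23 eV.

1.994 × 10^23 eV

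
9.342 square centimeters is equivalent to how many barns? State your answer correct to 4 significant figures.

1 square centimeter = 1.00000 × 10^24 barn.
Then 9.342 × 1.00000 × 10^24 ≈ 9.342 × 10^24 barn.

9.342 × 10^24 barns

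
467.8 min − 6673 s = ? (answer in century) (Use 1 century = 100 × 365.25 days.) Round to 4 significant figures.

467.8 min = 8.89421 × 10^-6 century and 6673 s = 2.11455 × 10^-6 century.
8.89421 × 10^-6 − 2.11455 × 10^-6 ≈ 6.780 × 10^-6 century.

6.780 × 10^-6 century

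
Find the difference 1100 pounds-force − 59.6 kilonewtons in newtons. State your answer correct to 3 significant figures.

1100 lbf = 4893.04 N and 59.6 kN = 59600.0 N.
4893.04 − 59600.0 ≈ -54700 N.

-54700 N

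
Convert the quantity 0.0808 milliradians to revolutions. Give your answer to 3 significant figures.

1.29 × 10^-5 revolutions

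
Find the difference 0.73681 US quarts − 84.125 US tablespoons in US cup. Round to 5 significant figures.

-2.3106 US cup

0.73681 US qt = 2.94724 US cup and 84.125 US tbsp = 5.25781 US cup.
2.94724 − 5.25781 ≈ -2.3106 US cup.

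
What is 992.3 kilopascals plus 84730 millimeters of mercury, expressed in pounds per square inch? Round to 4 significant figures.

992.3 kPa = 143.921 psi and 84730 mmHg = 1638.41 psi.
143.921 + 1638.41 ≈ 1782 psi.

1782 psi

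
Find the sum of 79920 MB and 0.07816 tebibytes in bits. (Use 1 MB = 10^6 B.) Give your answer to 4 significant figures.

79920 MB = 6.39360 × 10^11 bit and 0.07816 TiB = 6.87503 × 10^11 bit.
6.39360 × 10^11 + 6.87503 × 10^11 ≈ 1.327 × 10^12 bit.

1.327 × 10^12 bit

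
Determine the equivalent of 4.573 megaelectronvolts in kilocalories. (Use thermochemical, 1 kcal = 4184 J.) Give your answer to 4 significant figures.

1.751 × 10^-16 kcal

1 megaelectronvolt = 3.82929 × 10^-17 kcal.
So 4.573 × 3.82929 × 10^-17 ≈ 1.751 × 10^-16 kcal.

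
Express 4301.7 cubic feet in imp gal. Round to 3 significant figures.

1 ft³ = 6.22884 imp gal.
Then 4301.7 × 6.22884 ≈ 26800 imp gal.

26800 imp gal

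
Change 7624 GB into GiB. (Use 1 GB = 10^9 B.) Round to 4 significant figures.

1 gigabyte = 0.931323 gibibytes.
So 7624 × 0.931323 ≈ 7100 GiB.

7100 GiB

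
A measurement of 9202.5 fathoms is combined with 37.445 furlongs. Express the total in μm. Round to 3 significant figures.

2.44 × 10^10 μm

9202.5 fathom = 1.68295 × 10^10 μm and 37.445 furlong = 7.53274 × 10^9 μm.
1.68295 × 10^10 + 7.53274 × 10^9 ≈ 2.44 × 10^10 μm.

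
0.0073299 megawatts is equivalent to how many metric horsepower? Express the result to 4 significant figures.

1 megawatt = 1359.62 metric horsepower.
So 0.0073299 × 1359.62 ≈ 9.966 PS.

9.966 PS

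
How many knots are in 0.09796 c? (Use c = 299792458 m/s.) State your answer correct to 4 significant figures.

5.709 × 10^7 kn

1 speed of light = 5.82750 × 10^8 knots.
So 0.09796 × 5.82750 × 10^8 ≈ 5.709 × 10^7 kn.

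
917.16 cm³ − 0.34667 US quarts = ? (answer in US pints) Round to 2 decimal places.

1.24 US pt

917.16 cm³ = 1.93830 US pt and 0.34667 US qt = 0.693340 US pt.
1.93830 − 0.693340 ≈ 1.24 US pt.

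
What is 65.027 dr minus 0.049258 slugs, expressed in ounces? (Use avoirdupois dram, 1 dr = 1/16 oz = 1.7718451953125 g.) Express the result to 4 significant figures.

-21.29 oz

65.027 dr = 4.06419 oz and 0.049258 slug = 25.3573 oz.
4.06419 − 25.3573 ≈ -21.29 oz.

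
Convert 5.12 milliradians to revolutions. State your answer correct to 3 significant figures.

0.000815 revolutions

1 mrad = 0.000159155 rev.
So 5.12 × 0.000159155 ≈ 0.000815 rev.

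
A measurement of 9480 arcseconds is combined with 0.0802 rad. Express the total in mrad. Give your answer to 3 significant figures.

9480 arcsec = 45.9603 mrad and 0.0802 rad = 80.2000 mrad.
45.9603 + 80.2000 ≈ 126 mrad.

126 mrad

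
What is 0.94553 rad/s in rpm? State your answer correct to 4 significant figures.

9.029 revolutions per minute

1 radian per second = 9.54930 rpm.
0.94553 × 9.54930 ≈ 9.029 rpm.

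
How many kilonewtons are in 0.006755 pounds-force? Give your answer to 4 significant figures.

1 lbf = 0.00444822 kN.
Then 0.006755 × 0.00444822 ≈ 3.005 × 10^-5 kN.

3.005 × 10^-5 kN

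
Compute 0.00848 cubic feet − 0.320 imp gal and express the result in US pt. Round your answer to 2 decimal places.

0.00848 ft³ = 0.507478 US pt and 0.320 imp gal = 3.07443 US pt.
0.507478 − 3.07443 ≈ -2.57 US pt.

-2.57 US pt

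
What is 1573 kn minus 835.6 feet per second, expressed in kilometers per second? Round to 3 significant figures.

0.555 km/s

1573 kn = 0.809221 km/s and 835.6 ft/s = 0.254691 km/s.
0.809221 − 0.254691 ≈ 0.555 km/s.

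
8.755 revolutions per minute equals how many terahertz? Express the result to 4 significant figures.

1 rpm = 1.66667e-14 terahertz.
8.755 × 1.66667e-14 ≈ 1.459e-13 THz.

1.459e-13 THz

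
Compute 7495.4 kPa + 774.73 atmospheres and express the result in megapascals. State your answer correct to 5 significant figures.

85.995 MPa

7495.4 kPa = 7.49540 MPa and 774.73 atm = 78.4995 MPa.
7.49540 + 78.4995 ≈ 85.995 MPa.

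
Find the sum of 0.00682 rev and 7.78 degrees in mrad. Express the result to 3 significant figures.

179 milliradians

0.00682 rev = 42.8513 mrad and 7.78 ° = 135.787 mrad.
42.8513 + 135.787 ≈ 179 mrad.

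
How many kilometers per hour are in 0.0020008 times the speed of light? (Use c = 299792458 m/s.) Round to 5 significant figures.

2.1594 × 10^6 km/h

1 c = 1.07925 × 10^9 km/h.
Then 0.0020008 × 1.07925 × 10^9 ≈ 2.1594 × 10^6 km/h.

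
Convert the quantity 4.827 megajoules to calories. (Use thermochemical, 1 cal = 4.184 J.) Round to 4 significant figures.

1.154 × 10^6 calories

1 MJ = 239006 cal.
Thus 4.827 × 239006 ≈ 1.154 × 10^6 cal.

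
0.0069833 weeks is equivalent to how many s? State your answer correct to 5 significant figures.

4223.5 s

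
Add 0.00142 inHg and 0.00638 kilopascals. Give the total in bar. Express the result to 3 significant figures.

0.00142 inHg = 4.80867e-5 bar and 0.00638 kPa = 6.38000e-5 bar.
4.80867e-5 + 6.38000e-5 ≈ 0.000112 bar.

0.000112 bar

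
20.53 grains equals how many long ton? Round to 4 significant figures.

1.309e-6 long tons

1 grain = 6.37755e-8 long tons.
Thus 20.53 × 6.37755e-8 ≈ 1.309e-6 long ton.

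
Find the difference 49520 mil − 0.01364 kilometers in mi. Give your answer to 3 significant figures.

49520 mil = 0.000781566 mi and 0.01364 km = 0.00847550 mi.
0.000781566 − 0.00847550 ≈ -0.00769 mi.

-0.00769 miles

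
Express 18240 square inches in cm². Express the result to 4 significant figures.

117700 square centimeters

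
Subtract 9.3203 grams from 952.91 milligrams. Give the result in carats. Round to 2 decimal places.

952.91 mg = 4.76455 ct and 9.3203 g = 46.6015 ct.
4.76455 − 46.6015 ≈ -41.84 ct.

-41.84 carats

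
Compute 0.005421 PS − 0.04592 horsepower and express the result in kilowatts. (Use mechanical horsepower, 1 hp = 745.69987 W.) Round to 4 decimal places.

-0.0303 kW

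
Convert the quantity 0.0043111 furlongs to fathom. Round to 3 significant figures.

1 furlong = 110.000 fathoms.
Thus 0.0043111 × 110.000 ≈ 0.474 fathom.

0.474 fathom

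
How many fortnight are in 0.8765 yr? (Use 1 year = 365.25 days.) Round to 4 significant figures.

22.87 fortnight

1 year = 26.0893 fortnight.
0.8765 × 26.0893 ≈ 22.87 fortnight.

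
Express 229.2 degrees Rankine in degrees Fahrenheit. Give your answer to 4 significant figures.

°R = °F + 459.67.
Applying the formula gives -230.5 °F.

-230.5 degrees Fahrenheit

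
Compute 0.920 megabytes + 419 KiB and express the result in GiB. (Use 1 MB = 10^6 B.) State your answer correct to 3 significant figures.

0.920 MB = 0.000856817 GiB and 419 KiB = 0.000399590 GiB.
0.000856817 + 0.000399590 ≈ 0.00126 GiB.

0.00126 GiB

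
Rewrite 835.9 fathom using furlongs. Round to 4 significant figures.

7.599 furlongs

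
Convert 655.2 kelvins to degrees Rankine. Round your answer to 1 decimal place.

1179.4 °R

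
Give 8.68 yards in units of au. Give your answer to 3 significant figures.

5.31 × 10^-11 astronomical units

1 yd = 6.11239 × 10^-12 au.
Then 8.68 × 6.11239 × 10^-12 ≈ 5.31 × 10^-11 au.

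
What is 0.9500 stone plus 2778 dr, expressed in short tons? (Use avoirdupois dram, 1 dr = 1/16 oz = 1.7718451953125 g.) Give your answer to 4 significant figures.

0.9500 st = 0.00665000 short ton and 2778 dr = 0.00542578 short ton.
0.00665000 + 0.00542578 ≈ 0.01208 short ton.

0.01208 short ton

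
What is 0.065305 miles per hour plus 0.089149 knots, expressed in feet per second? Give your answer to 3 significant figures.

0.246 ft/s

0.065305 mph = 0.0957807 ft/s and 0.089149 kn = 0.150467 ft/s.
0.0957807 + 0.150467 ≈ 0.246 ft/s.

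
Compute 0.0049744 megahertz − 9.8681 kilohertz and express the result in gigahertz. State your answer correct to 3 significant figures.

-4.89e-6 GHz

0.0049744 MHz = 4.97440e-6 GHz and 9.8681 kHz = 9.86810e-6 GHz.
4.97440e-6 − 9.86810e-6 ≈ -4.89e-6 GHz.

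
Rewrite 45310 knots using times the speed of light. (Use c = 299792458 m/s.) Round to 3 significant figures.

7.78 × 10^-5 c

1 kn = 1.71600 × 10^-9 times the speed of light.
Thus 45310 × 1.71600 × 10^-9 ≈ 7.78 × 10^-5 c.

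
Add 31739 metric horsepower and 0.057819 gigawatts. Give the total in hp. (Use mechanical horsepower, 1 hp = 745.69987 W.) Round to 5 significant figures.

108840 horsepower

31739 PS = 31304.8 hp and 0.057819 GW = 77536.6 hp.
31304.8 + 77536.6 ≈ 108840 hp.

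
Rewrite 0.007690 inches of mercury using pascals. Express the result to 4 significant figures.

1 inch of mercury = 3386.39 Pa.
0.007690 × 3386.39 ≈ 26.04 Pa.

26.04 pascals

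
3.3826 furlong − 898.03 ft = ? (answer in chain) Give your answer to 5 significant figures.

20.219 chain

3.3826 furlong = 33.82600 chain and 898.03 ft = 13.60652 chain.
33.82600 − 13.60652 ≈ 20.219 chain.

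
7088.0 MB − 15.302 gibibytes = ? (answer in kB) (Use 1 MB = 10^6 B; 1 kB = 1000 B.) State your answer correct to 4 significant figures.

7088.0 MB = 7.08800e+6 kB and 15.302 GiB = 1.64304e+7 kB.
7.08800e+6 − 1.64304e+7 ≈ -9.342e+6 kB.

-9.342e+6 kB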